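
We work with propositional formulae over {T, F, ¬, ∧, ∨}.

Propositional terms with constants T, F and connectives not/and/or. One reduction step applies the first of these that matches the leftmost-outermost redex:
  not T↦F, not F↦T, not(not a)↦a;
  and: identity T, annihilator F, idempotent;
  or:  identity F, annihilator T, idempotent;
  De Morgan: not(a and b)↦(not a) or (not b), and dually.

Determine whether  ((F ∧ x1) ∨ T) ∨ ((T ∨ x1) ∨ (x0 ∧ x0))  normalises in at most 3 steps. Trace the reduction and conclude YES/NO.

Answer: YES — reaches normal form T in 2 ≤ 3 steps

Working:
  start: ((F ∧ x1) ∨ T) ∨ ((T ∨ x1) ∨ (x0 ∧ x0))
  step 1: T ∨ ((T ∨ x1) ∨ (x0 ∧ x0))
  step 2: T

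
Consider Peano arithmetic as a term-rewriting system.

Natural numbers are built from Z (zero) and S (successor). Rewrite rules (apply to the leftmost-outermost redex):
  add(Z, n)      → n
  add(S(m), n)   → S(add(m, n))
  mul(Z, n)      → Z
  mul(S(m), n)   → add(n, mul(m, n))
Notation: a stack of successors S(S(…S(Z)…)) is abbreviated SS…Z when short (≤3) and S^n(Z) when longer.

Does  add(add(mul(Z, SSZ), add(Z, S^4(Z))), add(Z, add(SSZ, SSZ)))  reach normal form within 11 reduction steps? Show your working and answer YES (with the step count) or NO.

  start: add(add(mul(Z, SSZ), add(Z, S^4(Z))), add(Z, add(SSZ, SSZ)))
  →1  add(add(Z, add(Z, S^4(Z))), add(Z, add(SSZ, SSZ)))
  →2  add(add(Z, S^4(Z)), add(Z, add(SSZ, SSZ)))
  →3  add(S^4(Z), add(Z, add(SSZ, SSZ)))
  →4  S(add(SSSZ, add(Z, add(SSZ, SSZ))))
  →5  S(S(add(SSZ, add(Z, add(SSZ, SSZ)))))
  →6  S(S(S(add(SZ, add(Z, add(SSZ, SSZ))))))
  →7  S(S(S(S(add(Z, add(Z, add(SSZ, SSZ)))))))
  →8  S(S(S(S(add(Z, add(SSZ, SSZ))))))
  →9  S(S(S(S(add(SSZ, SSZ)))))
  →10  S(S(S(S(S(add(SZ, SSZ))))))
  →11  S(S(S(S(S(S(add(Z, SSZ)))))))

Answer: NO — after 11 steps the term is S(S(S(S(S(S(add(Z, SSZ))))))), not yet normal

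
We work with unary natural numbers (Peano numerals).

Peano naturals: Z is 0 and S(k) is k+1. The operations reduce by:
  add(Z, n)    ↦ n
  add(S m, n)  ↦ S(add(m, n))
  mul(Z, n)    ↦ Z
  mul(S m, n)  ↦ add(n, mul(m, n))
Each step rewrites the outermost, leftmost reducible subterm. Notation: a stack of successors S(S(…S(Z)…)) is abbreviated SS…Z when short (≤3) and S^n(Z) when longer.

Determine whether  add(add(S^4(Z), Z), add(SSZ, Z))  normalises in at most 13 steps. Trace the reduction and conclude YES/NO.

  start: add(add(S^4(Z), Z), add(SSZ, Z))
  [1] add(S(add(SSSZ, Z)), add(SSZ, Z))
  [2] S(add(add(SSSZ, Z), add(SSZ, Z)))
  [3] S(add(S(add(SSZ, Z)), add(SSZ, Z)))
  [4] S(S(add(add(SSZ, Z), add(SSZ, Z))))
  [5] S(S(add(S(add(SZ, Z)), add(SSZ, Z))))
  [6] S(S(S(add(add(SZ, Z), add(SSZ, Z)))))
  [7] S(S(S(add(S(add(Z, Z)), add(SSZ, Z)))))
  [8] S(S(S(S(add(add(Z, Z), add(SSZ, Z))))))
  [9] S(S(S(S(add(Z, add(SSZ, Z))))))
  [10] S(S(S(S(add(SSZ, Z)))))
  [11] S(S(S(S(S(add(SZ, Z))))))
  [12] S(S(S(S(S(S(add(Z, Z)))))))
  [13] S^6(Z)

Answer: YES — reaches normal form S^6(Z) in 13 ≤ 13 steps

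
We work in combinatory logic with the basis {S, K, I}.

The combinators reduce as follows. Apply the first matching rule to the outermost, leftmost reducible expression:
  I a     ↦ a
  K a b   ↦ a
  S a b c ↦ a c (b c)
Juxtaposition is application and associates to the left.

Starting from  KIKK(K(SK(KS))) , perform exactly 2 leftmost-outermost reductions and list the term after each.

Answer: after 2 steps: K(K(SK(KS)))

Working:
  start: KIKK(K(SK(KS)))
  step 1: IK(K(SK(KS)))
  step 2: K(K(SK(KS)))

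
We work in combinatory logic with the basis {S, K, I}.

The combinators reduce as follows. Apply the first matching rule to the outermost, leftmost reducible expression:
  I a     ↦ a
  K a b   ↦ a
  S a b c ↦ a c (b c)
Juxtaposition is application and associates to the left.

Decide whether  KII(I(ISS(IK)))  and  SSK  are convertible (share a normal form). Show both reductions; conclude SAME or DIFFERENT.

Answer: SAME — A ⇓ SSK, B ⇓ SSK

Working:
Term A:
  start: KII(I(ISS(IK)))
  →1  I(I(ISS(IK)))
  →2  I(ISS(IK))
  →3  ISS(IK)
  →4  SS(IK)
  →5  SSK

Term B:
  start: SSK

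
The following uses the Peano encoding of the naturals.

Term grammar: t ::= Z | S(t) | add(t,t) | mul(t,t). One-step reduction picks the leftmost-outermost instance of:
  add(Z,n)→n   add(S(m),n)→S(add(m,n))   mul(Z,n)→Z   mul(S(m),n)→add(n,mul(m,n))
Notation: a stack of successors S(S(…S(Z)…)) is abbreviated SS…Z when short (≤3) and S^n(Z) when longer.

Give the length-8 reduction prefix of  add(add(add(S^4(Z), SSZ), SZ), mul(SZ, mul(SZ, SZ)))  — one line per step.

  start: add(add(add(S^4(Z), SSZ), SZ), mul(SZ, mul(SZ, SZ)))
  [1] add(add(S(add(SSSZ, SSZ)), SZ), mul(SZ, mul(SZ, SZ)))
  [2] add(S(add(add(SSSZ, SSZ), SZ)), mul(SZ, mul(SZ, SZ)))
  [3] S(add(add(add(SSSZ, SSZ), SZ), mul(SZ, mul(SZ, SZ))))
  [4] S(add(add(S(add(SSZ, SSZ)), SZ), mul(SZ, mul(SZ, SZ))))
  [5] S(add(S(add(add(SSZ, SSZ), SZ)), mul(SZ, mul(SZ, SZ))))
  [6] S(S(add(add(add(SSZ, SSZ), SZ), mul(SZ, mul(SZ, SZ)))))
  [7] S(S(add(add(S(add(SZ, SSZ)), SZ), mul(SZ, mul(SZ, SZ)))))
  [8] S(S(add(S(add(add(SZ, SSZ), SZ)), mul(SZ, mul(SZ, SZ)))))

Answer: after 8 steps: S(S(add(S(add(add(SZ, SSZ), SZ)), mul(SZ, mul(SZ, SZ)))))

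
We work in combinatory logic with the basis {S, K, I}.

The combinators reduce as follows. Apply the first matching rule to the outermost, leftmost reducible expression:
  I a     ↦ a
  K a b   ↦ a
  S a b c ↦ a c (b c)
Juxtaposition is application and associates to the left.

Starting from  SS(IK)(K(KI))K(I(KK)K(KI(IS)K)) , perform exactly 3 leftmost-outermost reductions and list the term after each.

Answer: after 3 steps: KI(IK(K(KI))K)(I(KK)K(KI(IS)K))

Working:
  start: SS(IK)(K(KI))K(I(KK)K(KI(IS)K))
  →1  S(K(KI))(IK(K(KI)))K(I(KK)K(KI(IS)K))
  →2  K(KI)K(IK(K(KI))K)(I(KK)K(KI(IS)K))
  →3  KI(IK(K(KI))K)(I(KK)K(KI(IS)K))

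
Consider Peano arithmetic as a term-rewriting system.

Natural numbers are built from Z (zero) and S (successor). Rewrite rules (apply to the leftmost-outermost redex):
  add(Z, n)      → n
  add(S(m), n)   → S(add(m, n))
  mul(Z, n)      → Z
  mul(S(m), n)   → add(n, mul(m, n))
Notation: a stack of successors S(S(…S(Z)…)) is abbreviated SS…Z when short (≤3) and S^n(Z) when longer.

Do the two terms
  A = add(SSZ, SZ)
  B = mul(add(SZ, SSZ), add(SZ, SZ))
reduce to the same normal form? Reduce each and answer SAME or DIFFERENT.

Answer: DIFFERENT — A ⇓ SSSZ, B ⇓ S^6(Z)

Derivation:
Term A:
  start: add(SSZ, SZ)
  →1  S(add(SZ, SZ))
  →2  S(S(add(Z, SZ)))
  →3  SSSZ

Term B:
  start: mul(add(SZ, SSZ), add(SZ, SZ))
  →1  mul(S(add(Z, SSZ)), add(SZ, SZ))
  →2  add(add(SZ, SZ), mul(add(Z, SSZ), add(SZ, SZ)))
  →3  add(S(add(Z, SZ)), mul(add(Z, SSZ), add(SZ, SZ)))
  →4  S(add(add(Z, SZ), mul(add(Z, SSZ), add(SZ, SZ))))
  →5  S(add(SZ, mul(add(Z, SSZ), add(SZ, SZ))))
  →6  S(S(add(Z, mul(add(Z, SSZ), add(SZ, SZ)))))
  →7  S(S(mul(add(Z, SSZ), add(SZ, SZ))))
  →8  S(S(mul(SSZ, add(SZ, SZ))))
  →9  S(S(add(add(SZ, SZ), mul(SZ, add(SZ, SZ)))))
  →10  S(S(add(S(add(Z, SZ)), mul(SZ, add(SZ, SZ)))))
  →11  S(S(S(add(add(Z, SZ), mul(SZ, add(SZ, SZ))))))
  →12  S(S(S(add(SZ, mul(SZ, add(SZ, SZ))))))
  →13  S(S(S(S(add(Z, mul(SZ, add(SZ, SZ)))))))
  →14  S(S(S(S(mul(SZ, add(SZ, SZ))))))
  →15  S(S(S(S(add(add(SZ, SZ), mul(Z, add(SZ, SZ)))))))
  →16  S(S(S(S(add(S(add(Z, SZ)), mul(Z, add(SZ, SZ)))))))
  →17  S(S(S(S(S(add(add(Z, SZ), mul(Z, add(SZ, SZ))))))))
  →18  S(S(S(S(S(add(SZ, mul(Z, add(SZ, SZ))))))))
  →19  S(S(S(S(S(S(add(Z, mul(Z, add(SZ, SZ)))))))))
  →20  S(S(S(S(S(S(mul(Z, add(SZ, SZ))))))))
  →21  S^6(Z)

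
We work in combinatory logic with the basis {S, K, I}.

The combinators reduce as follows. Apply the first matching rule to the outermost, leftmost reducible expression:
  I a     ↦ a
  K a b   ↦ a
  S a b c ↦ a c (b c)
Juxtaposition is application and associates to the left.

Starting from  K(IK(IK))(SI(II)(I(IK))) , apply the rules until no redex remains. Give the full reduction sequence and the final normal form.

  start: K(IK(IK))(SI(II)(I(IK)))
  →1  IK(IK)
  →2  K(IK)
  →3  KK

Answer: normal form = KK  (in 3 steps)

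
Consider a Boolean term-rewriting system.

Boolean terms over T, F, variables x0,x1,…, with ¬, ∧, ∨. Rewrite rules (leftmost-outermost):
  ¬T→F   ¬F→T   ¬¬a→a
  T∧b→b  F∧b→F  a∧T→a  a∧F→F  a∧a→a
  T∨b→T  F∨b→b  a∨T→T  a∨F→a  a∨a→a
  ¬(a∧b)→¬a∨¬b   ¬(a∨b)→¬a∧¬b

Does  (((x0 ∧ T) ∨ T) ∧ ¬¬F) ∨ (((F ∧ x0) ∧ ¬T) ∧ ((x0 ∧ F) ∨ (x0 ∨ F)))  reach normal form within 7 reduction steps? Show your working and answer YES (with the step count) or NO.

Answer: YES — reaches normal form F in 7 ≤ 7 steps

Working:
  start: (((x0 ∧ T) ∨ T) ∧ ¬¬F) ∨ (((F ∧ x0) ∧ ¬T) ∧ ((x0 ∧ F) ∨ (x0 ∨ F)))
  →1  (T ∧ ¬¬F) ∨ (((F ∧ x0) ∧ ¬T) ∧ ((x0 ∧ F) ∨ (x0 ∨ F)))
  →2  ¬¬F ∨ (((F ∧ x0) ∧ ¬T) ∧ ((x0 ∧ F) ∨ (x0 ∨ F)))
  →3  F ∨ (((F ∧ x0) ∧ ¬T) ∧ ((x0 ∧ F) ∨ (x0 ∨ F)))
  →4  ((F ∧ x0) ∧ ¬T) ∧ ((x0 ∧ F) ∨ (x0 ∨ F))
  →5  (F ∧ ¬T) ∧ ((x0 ∧ F) ∨ (x0 ∨ F))
  →6  F ∧ ((x0 ∧ F) ∨ (x0 ∨ F))
  →7  F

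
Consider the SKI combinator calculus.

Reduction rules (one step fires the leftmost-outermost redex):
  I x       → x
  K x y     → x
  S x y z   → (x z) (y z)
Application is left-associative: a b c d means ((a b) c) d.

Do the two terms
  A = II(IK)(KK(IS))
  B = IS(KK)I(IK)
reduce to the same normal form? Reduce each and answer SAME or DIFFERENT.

Term A:
  start: II(IK)(KK(IS))
  [1] I(IK)(KK(IS))
  [2] IK(KK(IS))
  [3] K(KK(IS))
  [4] KK

Term B:
  start: IS(KK)I(IK)
  [1] S(KK)I(IK)
  [2] KK(IK)(I(IK))
  [3] K(I(IK))
  [4] K(IK)
  [5] KK

Answer: SAME — A ⇓ KK, B ⇓ KK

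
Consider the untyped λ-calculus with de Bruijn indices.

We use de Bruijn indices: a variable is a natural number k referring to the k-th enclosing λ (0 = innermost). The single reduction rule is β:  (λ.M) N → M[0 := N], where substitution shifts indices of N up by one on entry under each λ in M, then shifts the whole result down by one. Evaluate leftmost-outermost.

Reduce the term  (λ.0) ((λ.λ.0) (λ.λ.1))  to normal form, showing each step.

Answer: normal form = λ.0  (in 2 steps)

Working:
  start: (λ.0) ((λ.λ.0) (λ.λ.1))
  [1] (λ.λ.0) (λ.λ.1)
  [2] λ.0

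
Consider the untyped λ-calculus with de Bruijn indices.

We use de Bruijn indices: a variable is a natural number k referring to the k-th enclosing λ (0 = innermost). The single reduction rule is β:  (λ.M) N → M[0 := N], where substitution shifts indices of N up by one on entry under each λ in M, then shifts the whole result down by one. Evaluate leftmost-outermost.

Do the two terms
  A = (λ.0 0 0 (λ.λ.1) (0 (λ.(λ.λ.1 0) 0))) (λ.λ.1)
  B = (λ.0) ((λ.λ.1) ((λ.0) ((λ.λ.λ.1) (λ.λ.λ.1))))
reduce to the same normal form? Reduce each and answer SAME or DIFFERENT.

Term A:
  start: (λ.0 0 0 (λ.λ.1) (0 (λ.(λ.λ.1 0) 0))) (λ.λ.1)
  [1] (λ.λ.1) (λ.λ.1) (λ.λ.1) (λ.λ.1) ((λ.λ.1) (λ.(λ.λ.1 0) 0))
  [2] (λ.λ.λ.1) (λ.λ.1) (λ.λ.1) ((λ.λ.1) (λ.(λ.λ.1 0) 0))
  [3] (λ.λ.1) (λ.λ.1) ((λ.λ.1) (λ.(λ.λ.1 0) 0))
  [4] (λ.λ.λ.1) ((λ.λ.1) (λ.(λ.λ.1 0) 0))
  [5] λ.λ.1

Term B:
  start: (λ.0) ((λ.λ.1) ((λ.0) ((λ.λ.λ.1) (λ.λ.λ.1))))
  [1] (λ.λ.1) ((λ.0) ((λ.λ.λ.1) (λ.λ.λ.1)))
  [2] λ.(λ.0) ((λ.λ.λ.1) (λ.λ.λ.1))
  [3] λ.(λ.λ.λ.1) (λ.λ.λ.1)
  [4] λ.λ.λ.1

Answer: DIFFERENT — A ⇓ λ.λ.1, B ⇓ λ.λ.λ.1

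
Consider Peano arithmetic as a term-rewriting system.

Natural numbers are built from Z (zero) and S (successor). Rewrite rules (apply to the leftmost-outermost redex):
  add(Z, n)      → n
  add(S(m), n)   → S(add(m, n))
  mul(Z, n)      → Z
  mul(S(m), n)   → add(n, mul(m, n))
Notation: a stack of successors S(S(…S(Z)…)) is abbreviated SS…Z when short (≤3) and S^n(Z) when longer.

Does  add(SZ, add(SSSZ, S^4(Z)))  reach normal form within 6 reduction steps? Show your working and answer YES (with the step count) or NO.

  start: add(SZ, add(SSSZ, S^4(Z)))
  [1] S(add(Z, add(SSSZ, S^4(Z))))
  [2] S(add(SSSZ, S^4(Z)))
  [3] S(S(add(SSZ, S^4(Z))))
  [4] S(S(S(add(SZ, S^4(Z)))))
  [5] S(S(S(S(add(Z, S^4(Z))))))
  [6] S^8(Z)

Answer: YES — reaches normal form S^8(Z) in 6 ≤ 6 steps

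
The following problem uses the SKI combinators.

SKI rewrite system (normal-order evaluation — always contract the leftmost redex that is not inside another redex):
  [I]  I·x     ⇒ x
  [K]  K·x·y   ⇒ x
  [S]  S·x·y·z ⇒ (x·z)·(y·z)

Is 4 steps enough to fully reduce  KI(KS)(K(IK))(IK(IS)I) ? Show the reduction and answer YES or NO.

  start: KI(KS)(K(IK))(IK(IS)I)
  [1] I(K(IK))(IK(IS)I)
  [2] K(IK)(IK(IS)I)
  [3] IK
  [4] K

Answer: YES — reaches normal form K in 4 ≤ 4 steps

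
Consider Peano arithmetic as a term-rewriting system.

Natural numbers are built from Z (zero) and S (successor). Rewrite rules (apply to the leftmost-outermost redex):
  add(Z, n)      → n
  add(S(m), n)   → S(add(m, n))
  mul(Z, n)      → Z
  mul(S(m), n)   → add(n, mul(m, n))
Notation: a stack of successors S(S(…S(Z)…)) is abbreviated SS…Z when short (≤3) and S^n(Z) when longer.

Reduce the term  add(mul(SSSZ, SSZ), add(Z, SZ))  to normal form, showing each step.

  start: add(mul(SSSZ, SSZ), add(Z, SZ))
  step 1: add(add(SSZ, mul(SSZ, SSZ)), add(Z, SZ))
  step 2: add(S(add(SZ, mul(SSZ, SSZ))), add(Z, SZ))
  step 3: S(add(add(SZ, mul(SSZ, SSZ)), add(Z, SZ)))
  step 4: S(add(S(add(Z, mul(SSZ, SSZ))), add(Z, SZ)))
  step 5: S(S(add(add(Z, mul(SSZ, SSZ)), add(Z, SZ))))
  step 6: S(S(add(mul(SSZ, SSZ), add(Z, SZ))))
  step 7: S(S(add(add(SSZ, mul(SZ, SSZ)), add(Z, SZ))))
  step 8: S(S(add(S(add(SZ, mul(SZ, SSZ))), add(Z, SZ))))
  step 9: S(S(S(add(add(SZ, mul(SZ, SSZ)), add(Z, SZ)))))
  step 10: S(S(S(add(S(add(Z, mul(SZ, SSZ))), add(Z, SZ)))))
  step 11: S(S(S(S(add(add(Z, mul(SZ, SSZ)), add(Z, SZ))))))
  step 12: S(S(S(S(add(mul(SZ, SSZ), add(Z, SZ))))))
  step 13: S(S(S(S(add(add(SSZ, mul(Z, SSZ)), add(Z, SZ))))))
  step 14: S(S(S(S(add(S(add(SZ, mul(Z, SSZ))), add(Z, SZ))))))
  step 15: S(S(S(S(S(add(add(SZ, mul(Z, SSZ)), add(Z, SZ)))))))
  step 16: S(S(S(S(S(add(S(add(Z, mul(Z, SSZ))), add(Z, SZ)))))))
  step 17: S(S(S(S(S(S(add(add(Z, mul(Z, SSZ)), add(Z, SZ))))))))
  step 18: S(S(S(S(S(S(add(mul(Z, SSZ), add(Z, SZ))))))))
  step 19: S(S(S(S(S(S(add(Z, add(Z, SZ))))))))
  step 20: S(S(S(S(S(S(add(Z, SZ)))))))
  step 21: S^7(Z)

Answer: normal form = S^7(Z)  (in 21 steps)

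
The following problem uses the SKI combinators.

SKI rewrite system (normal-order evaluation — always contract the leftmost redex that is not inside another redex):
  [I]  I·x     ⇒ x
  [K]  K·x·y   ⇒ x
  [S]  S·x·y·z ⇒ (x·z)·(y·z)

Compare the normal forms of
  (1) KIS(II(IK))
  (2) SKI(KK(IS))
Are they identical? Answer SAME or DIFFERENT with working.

Term A:
  start: KIS(II(IK))
  [1] I(II(IK))
  [2] II(IK)
  [3] I(IK)
  [4] IK
  [5] K

Term B:
  start: SKI(KK(IS))
  [1] K(KK(IS))(I(KK(IS)))
  [2] KK(IS)
  [3] K

Answer: SAME — A ⇓ K, B ⇓ K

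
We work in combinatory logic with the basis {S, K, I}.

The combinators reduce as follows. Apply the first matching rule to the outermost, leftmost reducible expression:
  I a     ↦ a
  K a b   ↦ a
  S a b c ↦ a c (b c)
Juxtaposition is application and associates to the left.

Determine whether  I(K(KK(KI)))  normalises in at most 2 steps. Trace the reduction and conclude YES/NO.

  start: I(K(KK(KI)))
  →1  K(KK(KI))
  →2  KK

Answer: YES — reaches normal form KK in 2 ≤ 2 steps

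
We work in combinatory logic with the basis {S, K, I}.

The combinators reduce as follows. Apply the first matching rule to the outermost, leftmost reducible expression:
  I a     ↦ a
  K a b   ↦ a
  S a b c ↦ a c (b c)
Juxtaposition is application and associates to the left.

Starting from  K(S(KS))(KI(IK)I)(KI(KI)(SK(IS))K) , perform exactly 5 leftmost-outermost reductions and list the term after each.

Answer: after 5 steps: S(KS)K

Reduction:
  start: K(S(KS))(KI(IK)I)(KI(KI)(SK(IS))K)
  [1] S(KS)(KI(KI)(SK(IS))K)
  [2] S(KS)(I(SK(IS))K)
  [3] S(KS)(SK(IS)K)
  [4] S(KS)(KK(ISK))
  [5] S(KS)K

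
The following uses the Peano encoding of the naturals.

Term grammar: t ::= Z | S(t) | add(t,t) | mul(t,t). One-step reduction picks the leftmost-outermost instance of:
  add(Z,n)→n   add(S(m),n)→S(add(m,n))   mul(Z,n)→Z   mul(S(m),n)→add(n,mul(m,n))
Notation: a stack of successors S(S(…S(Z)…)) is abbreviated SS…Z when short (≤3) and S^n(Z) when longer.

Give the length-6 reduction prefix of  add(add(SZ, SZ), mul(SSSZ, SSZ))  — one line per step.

  start: add(add(SZ, SZ), mul(SSSZ, SSZ))
  step 1: add(S(add(Z, SZ)), mul(SSSZ, SSZ))
  step 2: S(add(add(Z, SZ), mul(SSSZ, SSZ)))
  step 3: S(add(SZ, mul(SSSZ, SSZ)))
  step 4: S(S(add(Z, mul(SSSZ, SSZ))))
  step 5: S(S(mul(SSSZ, SSZ)))
  step 6: S(S(add(SSZ, mul(SSZ, SSZ))))

Answer: after 6 steps: S(S(add(SSZ, mul(SSZ, SSZ))))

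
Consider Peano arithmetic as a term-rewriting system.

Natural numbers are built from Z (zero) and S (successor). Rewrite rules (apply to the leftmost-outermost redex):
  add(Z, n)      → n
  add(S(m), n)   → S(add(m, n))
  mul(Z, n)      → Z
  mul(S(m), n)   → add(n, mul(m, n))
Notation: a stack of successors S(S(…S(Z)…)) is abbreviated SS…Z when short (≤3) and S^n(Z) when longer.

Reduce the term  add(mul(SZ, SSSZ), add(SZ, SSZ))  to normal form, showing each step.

Answer: normal form = S^6(Z)  (in 12 steps)

Derivation:
  start: add(mul(SZ, SSSZ), add(SZ, SSZ))
  [1] add(add(SSSZ, mul(Z, SSSZ)), add(SZ, SSZ))
  [2] add(S(add(SSZ, mul(Z, SSSZ))), add(SZ, SSZ))
  [3] S(add(add(SSZ, mul(Z, SSSZ)), add(SZ, SSZ)))
  [4] S(add(S(add(SZ, mul(Z, SSSZ))), add(SZ, SSZ)))
  [5] S(S(add(add(SZ, mul(Z, SSSZ)), add(SZ, SSZ))))
  [6] S(S(add(S(add(Z, mul(Z, SSSZ))), add(SZ, SSZ))))
  [7] S(S(S(add(add(Z, mul(Z, SSSZ)), add(SZ, SSZ)))))
  [8] S(S(S(add(mul(Z, SSSZ), add(SZ, SSZ)))))
  [9] S(S(S(add(Z, add(SZ, SSZ)))))
  [10] S(S(S(add(SZ, SSZ))))
  [11] S(S(S(S(add(Z, SSZ)))))
  [12] S^6(Z)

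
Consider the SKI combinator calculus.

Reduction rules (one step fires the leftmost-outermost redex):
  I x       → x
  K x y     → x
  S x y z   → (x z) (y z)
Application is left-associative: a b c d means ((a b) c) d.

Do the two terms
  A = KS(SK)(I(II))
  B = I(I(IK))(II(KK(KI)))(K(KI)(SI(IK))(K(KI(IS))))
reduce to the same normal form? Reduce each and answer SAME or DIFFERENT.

Term A:
  start: KS(SK)(I(II))
  step 1: S(I(II))
  step 2: S(II)
  step 3: SI

Term B:
  start: I(I(IK))(II(KK(KI)))(K(KI)(SI(IK))(K(KI(IS))))
  step 1: I(IK)(II(KK(KI)))(K(KI)(SI(IK))(K(KI(IS))))
  step 2: IK(II(KK(KI)))(K(KI)(SI(IK))(K(KI(IS))))
  step 3: K(II(KK(KI)))(K(KI)(SI(IK))(K(KI(IS))))
  step 4: II(KK(KI))
  step 5: I(KK(KI))
  step 6: KK(KI)
  step 7: K

Answer: DIFFERENT — A ⇓ SI, B ⇓ K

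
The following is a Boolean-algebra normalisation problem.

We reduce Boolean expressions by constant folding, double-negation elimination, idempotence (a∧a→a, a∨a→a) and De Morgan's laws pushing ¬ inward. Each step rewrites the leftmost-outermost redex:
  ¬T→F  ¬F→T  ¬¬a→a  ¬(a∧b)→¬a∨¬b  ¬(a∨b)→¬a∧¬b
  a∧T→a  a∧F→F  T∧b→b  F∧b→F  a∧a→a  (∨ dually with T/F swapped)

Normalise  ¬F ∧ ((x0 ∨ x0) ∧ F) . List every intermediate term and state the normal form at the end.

Answer: normal form = F  (in 3 steps)

Working:
  start: ¬F ∧ ((x0 ∨ x0) ∧ F)
  step 1: T ∧ ((x0 ∨ x0) ∧ F)
  step 2: (x0 ∨ x0) ∧ F
  step 3: F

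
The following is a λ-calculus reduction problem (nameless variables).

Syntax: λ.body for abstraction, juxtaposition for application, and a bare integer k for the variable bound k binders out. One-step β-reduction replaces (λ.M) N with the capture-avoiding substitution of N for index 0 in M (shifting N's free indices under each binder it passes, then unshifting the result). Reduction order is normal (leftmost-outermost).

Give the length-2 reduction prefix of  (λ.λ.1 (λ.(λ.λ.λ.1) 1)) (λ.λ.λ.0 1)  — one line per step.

Answer: after 2 steps: λ.λ.λ.0 1

Working:
  start: (λ.λ.1 (λ.(λ.λ.λ.1) 1)) (λ.λ.λ.0 1)
  →1  λ.(λ.λ.λ.0 1) (λ.(λ.λ.λ.1) 1)
  →2  λ.λ.λ.0 1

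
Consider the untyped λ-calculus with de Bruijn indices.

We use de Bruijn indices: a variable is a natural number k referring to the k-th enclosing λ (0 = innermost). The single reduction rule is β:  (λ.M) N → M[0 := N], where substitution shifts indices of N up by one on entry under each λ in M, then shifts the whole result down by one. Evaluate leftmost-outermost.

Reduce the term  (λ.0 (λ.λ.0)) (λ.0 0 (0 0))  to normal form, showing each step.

Answer: normal form = λ.0  (in 5 steps)

Reduction:
  start: (λ.0 (λ.λ.0)) (λ.0 0 (0 0))
  step 1: (λ.0 0 (0 0)) (λ.λ.0)
  step 2: (λ.λ.0) (λ.λ.0) ((λ.λ.0) (λ.λ.0))
  step 3: (λ.0) ((λ.λ.0) (λ.λ.0))
  step 4: (λ.λ.0) (λ.λ.0)
  step 5: λ.0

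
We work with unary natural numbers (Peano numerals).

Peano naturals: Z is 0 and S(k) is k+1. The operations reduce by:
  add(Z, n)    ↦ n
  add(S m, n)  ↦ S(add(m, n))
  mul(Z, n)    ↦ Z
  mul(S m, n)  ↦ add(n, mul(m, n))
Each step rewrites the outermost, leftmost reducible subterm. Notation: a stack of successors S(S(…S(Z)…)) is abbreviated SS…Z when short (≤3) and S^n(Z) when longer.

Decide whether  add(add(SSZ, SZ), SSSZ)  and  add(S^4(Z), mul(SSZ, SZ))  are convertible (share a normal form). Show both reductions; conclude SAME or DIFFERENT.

Term A:
  start: add(add(SSZ, SZ), SSSZ)
  →1  add(S(add(SZ, SZ)), SSSZ)
  →2  S(add(add(SZ, SZ), SSSZ))
  →3  S(add(S(add(Z, SZ)), SSSZ))
  →4  S(S(add(add(Z, SZ), SSSZ)))
  →5  S(S(add(SZ, SSSZ)))
  →6  S(S(S(add(Z, SSSZ))))
  →7  S^6(Z)

Term B:
  start: add(S^4(Z), mul(SSZ, SZ))
  →1  S(add(SSSZ, mul(SSZ, SZ)))
  →2  S(S(add(SSZ, mul(SSZ, SZ))))
  →3  S(S(S(add(SZ, mul(SSZ, SZ)))))
  →4  S(S(S(S(add(Z, mul(SSZ, SZ))))))
  →5  S(S(S(S(mul(SSZ, SZ)))))
  →6  S(S(S(S(add(SZ, mul(SZ, SZ))))))
  →7  S(S(S(S(S(add(Z, mul(SZ, SZ)))))))
  →8  S(S(S(S(S(mul(SZ, SZ))))))
  →9  S(S(S(S(S(add(SZ, mul(Z, SZ)))))))
  →10  S(S(S(S(S(S(add(Z, mul(Z, SZ))))))))
  →11  S(S(S(S(S(S(mul(Z, SZ)))))))
  →12  S^6(Z)

Answer: SAME — A ⇓ S^6(Z), B ⇓ S^6(Z)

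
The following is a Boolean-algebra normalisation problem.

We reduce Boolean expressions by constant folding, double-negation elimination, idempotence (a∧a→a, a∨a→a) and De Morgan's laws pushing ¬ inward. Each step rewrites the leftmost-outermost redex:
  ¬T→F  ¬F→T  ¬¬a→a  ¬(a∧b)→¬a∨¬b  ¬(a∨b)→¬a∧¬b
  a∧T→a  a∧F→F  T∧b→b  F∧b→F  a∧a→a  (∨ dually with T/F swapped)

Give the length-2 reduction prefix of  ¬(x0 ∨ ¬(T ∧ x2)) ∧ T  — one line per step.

  start: ¬(x0 ∨ ¬(T ∧ x2)) ∧ T
  step 1: ¬(x0 ∨ ¬(T ∧ x2))
  step 2: ¬x0 ∧ ¬¬(T ∧ x2)

Answer: after 2 steps: ¬x0 ∧ ¬¬(T ∧ x2)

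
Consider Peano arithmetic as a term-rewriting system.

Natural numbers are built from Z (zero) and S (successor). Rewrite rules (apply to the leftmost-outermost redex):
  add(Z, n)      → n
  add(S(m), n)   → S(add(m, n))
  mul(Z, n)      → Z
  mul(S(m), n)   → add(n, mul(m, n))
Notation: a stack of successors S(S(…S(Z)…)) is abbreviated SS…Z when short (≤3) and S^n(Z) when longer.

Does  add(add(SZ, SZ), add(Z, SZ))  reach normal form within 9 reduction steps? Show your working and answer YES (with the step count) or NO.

  start: add(add(SZ, SZ), add(Z, SZ))
  [1] add(S(add(Z, SZ)), add(Z, SZ))
  [2] S(add(add(Z, SZ), add(Z, SZ)))
  [3] S(add(SZ, add(Z, SZ)))
  [4] S(S(add(Z, add(Z, SZ))))
  [5] S(S(add(Z, SZ)))
  [6] SSSZ

Answer: YES — reaches normal form SSSZ in 6 ≤ 9 steps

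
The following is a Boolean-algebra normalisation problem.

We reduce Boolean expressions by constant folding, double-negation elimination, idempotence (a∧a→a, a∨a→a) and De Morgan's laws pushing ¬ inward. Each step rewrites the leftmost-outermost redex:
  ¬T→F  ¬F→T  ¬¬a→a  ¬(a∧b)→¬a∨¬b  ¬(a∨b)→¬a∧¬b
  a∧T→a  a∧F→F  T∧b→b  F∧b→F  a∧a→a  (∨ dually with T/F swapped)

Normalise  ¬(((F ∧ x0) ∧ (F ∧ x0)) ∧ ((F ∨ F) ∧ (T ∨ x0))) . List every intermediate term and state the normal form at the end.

  start: ¬(((F ∧ x0) ∧ (F ∧ x0)) ∧ ((F ∨ F) ∧ (T ∨ x0)))
  →1  ¬((F ∧ x0) ∧ (F ∧ x0)) ∨ ¬((F ∨ F) ∧ (T ∨ x0))
  →2  (¬(F ∧ x0) ∨ ¬(F ∧ x0)) ∨ ¬((F ∨ F) ∧ (T ∨ x0))
  →3  ¬(F ∧ x0) ∨ ¬((F ∨ F) ∧ (T ∨ x0))
  →4  (¬F ∨ ¬x0) ∨ ¬((F ∨ F) ∧ (T ∨ x0))
  →5  (T ∨ ¬x0) ∨ ¬((F ∨ F) ∧ (T ∨ x0))
  →6  T ∨ ¬((F ∨ F) ∧ (T ∨ x0))
  →7  T

Answer: normal form = T  (in 7 steps)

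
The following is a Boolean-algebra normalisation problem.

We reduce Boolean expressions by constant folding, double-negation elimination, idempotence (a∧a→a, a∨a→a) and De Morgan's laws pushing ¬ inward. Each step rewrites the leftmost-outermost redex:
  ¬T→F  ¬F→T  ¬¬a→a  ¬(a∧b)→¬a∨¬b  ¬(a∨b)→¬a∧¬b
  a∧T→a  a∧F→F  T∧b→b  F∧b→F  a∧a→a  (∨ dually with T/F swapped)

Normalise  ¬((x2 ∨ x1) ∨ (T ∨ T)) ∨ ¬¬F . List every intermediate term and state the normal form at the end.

Answer: normal form = F  (in 8 steps)

Derivation:
  start: ¬((x2 ∨ x1) ∨ (T ∨ T)) ∨ ¬¬F
  step 1: (¬(x2 ∨ x1) ∧ ¬(T ∨ T)) ∨ ¬¬F
  step 2: ((¬x2 ∧ ¬x1) ∧ ¬(T ∨ T)) ∨ ¬¬F
  step 3: ((¬x2 ∧ ¬x1) ∧ (¬T ∧ ¬T)) ∨ ¬¬F
  step 4: ((¬x2 ∧ ¬x1) ∧ ¬T) ∨ ¬¬F
  step 5: ((¬x2 ∧ ¬x1) ∧ F) ∨ ¬¬F
  step 6: F ∨ ¬¬F
  step 7: ¬¬F
  step 8: F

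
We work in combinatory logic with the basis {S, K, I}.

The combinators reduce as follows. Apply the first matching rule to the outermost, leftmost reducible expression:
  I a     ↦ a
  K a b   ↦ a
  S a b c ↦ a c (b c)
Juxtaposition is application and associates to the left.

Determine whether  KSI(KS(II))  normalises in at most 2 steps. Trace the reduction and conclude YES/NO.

Answer: YES — reaches normal form SS in 2 ≤ 2 steps

Reduction:
  start: KSI(KS(II))
  →1  S(KS(II))
  →2  SS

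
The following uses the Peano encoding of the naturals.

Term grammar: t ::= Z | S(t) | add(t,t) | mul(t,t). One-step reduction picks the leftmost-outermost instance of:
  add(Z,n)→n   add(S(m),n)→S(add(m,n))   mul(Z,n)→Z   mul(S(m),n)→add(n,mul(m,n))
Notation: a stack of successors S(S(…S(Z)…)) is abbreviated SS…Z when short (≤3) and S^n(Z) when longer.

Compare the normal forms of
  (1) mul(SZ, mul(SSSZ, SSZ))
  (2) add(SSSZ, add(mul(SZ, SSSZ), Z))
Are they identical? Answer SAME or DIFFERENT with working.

Term A:
  start: mul(SZ, mul(SSSZ, SSZ))
  →1  add(mul(SSSZ, SSZ), mul(Z, mul(SSSZ, SSZ)))
  →2  add(add(SSZ, mul(SSZ, SSZ)), mul(Z, mul(SSSZ, SSZ)))
  →3  add(S(add(SZ, mul(SSZ, SSZ))), mul(Z, mul(SSSZ, SSZ)))
  →4  S(add(add(SZ, mul(SSZ, SSZ)), mul(Z, mul(SSSZ, SSZ))))
  →5  S(add(S(add(Z, mul(SSZ, SSZ))), mul(Z, mul(SSSZ, SSZ))))
  →6  S(S(add(add(Z, mul(SSZ, SSZ)), mul(Z, mul(SSSZ, SSZ)))))
  →7  S(S(add(mul(SSZ, SSZ), mul(Z, mul(SSSZ, SSZ)))))
  →8  S(S(add(add(SSZ, mul(SZ, SSZ)), mul(Z, mul(SSSZ, SSZ)))))
  →9  S(S(add(S(add(SZ, mul(SZ, SSZ))), mul(Z, mul(SSSZ, SSZ)))))
  →10  S(S(S(add(add(SZ, mul(SZ, SSZ)), mul(Z, mul(SSSZ, SSZ))))))
  →11  S(S(S(add(S(add(Z, mul(SZ, SSZ))), mul(Z, mul(SSSZ, SSZ))))))
  →12  S(S(S(S(add(add(Z, mul(SZ, SSZ)), mul(Z, mul(SSSZ, SSZ)))))))
  →13  S(S(S(S(add(mul(SZ, SSZ), mul(Z, mul(SSSZ, SSZ)))))))
  →14  S(S(S(S(add(add(SSZ, mul(Z, SSZ)), mul(Z, mul(SSSZ, SSZ)))))))
  →15  S(S(S(S(add(S(add(SZ, mul(Z, SSZ))), mul(Z, mul(SSSZ, SSZ)))))))
  →16  S(S(S(S(S(add(add(SZ, mul(Z, SSZ)), mul(Z, mul(SSSZ, SSZ))))))))
  →17  S(S(S(S(S(add(S(add(Z, mul(Z, SSZ))), mul(Z, mul(SSSZ, SSZ))))))))
  →18  S(S(S(S(S(S(add(add(Z, mul(Z, SSZ)), mul(Z, mul(SSSZ, SSZ)))))))))
  →19  S(S(S(S(S(S(add(mul(Z, SSZ), mul(Z, mul(SSSZ, SSZ)))))))))
  →20  S(S(S(S(S(S(add(Z, mul(Z, mul(SSSZ, SSZ)))))))))
  →21  S(S(S(S(S(S(mul(Z, mul(SSSZ, SSZ))))))))
  →22  S^6(Z)

Term B:
  start: add(SSSZ, add(mul(SZ, SSSZ), Z))
  →1  S(add(SSZ, add(mul(SZ, SSSZ), Z)))
  →2  S(S(add(SZ, add(mul(SZ, SSSZ), Z))))
  →3  S(S(S(add(Z, add(mul(SZ, SSSZ), Z)))))
  →4  S(S(S(add(mul(SZ, SSSZ), Z))))
  →5  S(S(S(add(add(SSSZ, mul(Z, SSSZ)), Z))))
  →6  S(S(S(add(S(add(SSZ, mul(Z, SSSZ))), Z))))
  →7  S(S(S(S(add(add(SSZ, mul(Z, SSSZ)), Z)))))
  →8  S(S(S(S(add(S(add(SZ, mul(Z, SSSZ))), Z)))))
  →9  S(S(S(S(S(add(add(SZ, mul(Z, SSSZ)), Z))))))
  →10  S(S(S(S(S(add(S(add(Z, mul(Z, SSSZ))), Z))))))
  →11  S(S(S(S(S(S(add(add(Z, mul(Z, SSSZ)), Z)))))))
  →12  S(S(S(S(S(S(add(mul(Z, SSSZ), Z)))))))
  →13  S(S(S(S(S(S(add(Z, Z)))))))
  →14  S^6(Z)

Answer: SAME — A ⇓ S^6(Z), B ⇓ S^6(Z)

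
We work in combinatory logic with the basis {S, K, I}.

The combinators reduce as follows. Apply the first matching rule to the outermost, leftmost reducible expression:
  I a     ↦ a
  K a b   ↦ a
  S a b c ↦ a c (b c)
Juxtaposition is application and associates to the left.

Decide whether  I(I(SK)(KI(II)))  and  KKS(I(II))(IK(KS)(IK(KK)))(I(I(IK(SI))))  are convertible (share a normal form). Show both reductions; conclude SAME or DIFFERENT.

Answer: DIFFERENT — A ⇓ SKI, B ⇓ K(SI)

Reduction:
Term A:
  start: I(I(SK)(KI(II)))
  step 1: I(SK)(KI(II))
  step 2: SK(KI(II))
  step 3: SKI

Term B:
  start: KKS(I(II))(IK(KS)(IK(KK)))(I(I(IK(SI))))
  step 1: K(I(II))(IK(KS)(IK(KK)))(I(I(IK(SI))))
  step 2: I(II)(I(I(IK(SI))))
  step 3: II(I(I(IK(SI))))
  step 4: I(I(I(IK(SI))))
  step 5: I(I(IK(SI)))
  step 6: I(IK(SI))
  step 7: IK(SI)
  step 8: K(SI)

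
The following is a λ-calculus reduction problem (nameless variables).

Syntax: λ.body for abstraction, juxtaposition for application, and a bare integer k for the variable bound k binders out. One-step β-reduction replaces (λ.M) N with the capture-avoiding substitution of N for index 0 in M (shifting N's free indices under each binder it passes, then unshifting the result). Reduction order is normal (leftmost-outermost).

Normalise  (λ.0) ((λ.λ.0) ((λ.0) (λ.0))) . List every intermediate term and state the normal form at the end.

  start: (λ.0) ((λ.λ.0) ((λ.0) (λ.0)))
  [1] (λ.λ.0) ((λ.0) (λ.0))
  [2] λ.0

Answer: normal form = λ.0  (in 2 steps)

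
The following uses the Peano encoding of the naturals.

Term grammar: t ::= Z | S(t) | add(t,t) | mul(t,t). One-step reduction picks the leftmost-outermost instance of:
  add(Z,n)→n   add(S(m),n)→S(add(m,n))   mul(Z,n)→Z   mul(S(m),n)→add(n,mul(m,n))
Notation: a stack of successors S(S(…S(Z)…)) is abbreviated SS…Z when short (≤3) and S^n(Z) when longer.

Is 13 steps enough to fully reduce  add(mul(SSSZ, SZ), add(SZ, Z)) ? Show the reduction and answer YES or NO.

Answer: NO — after 13 steps the term is S(S(S(add(Z, add(SZ, Z))))), not yet normal

Working:
  start: add(mul(SSSZ, SZ), add(SZ, Z))
  step 1: add(add(SZ, mul(SSZ, SZ)), add(SZ, Z))
  step 2: add(S(add(Z, mul(SSZ, SZ))), add(SZ, Z))
  step 3: S(add(add(Z, mul(SSZ, SZ)), add(SZ, Z)))
  step 4: S(add(mul(SSZ, SZ), add(SZ, Z)))
  step 5: S(add(add(SZ, mul(SZ, SZ)), add(SZ, Z)))
  step 6: S(add(S(add(Z, mul(SZ, SZ))), add(SZ, Z)))
  step 7: S(S(add(add(Z, mul(SZ, SZ)), add(SZ, Z))))
  step 8: S(S(add(mul(SZ, SZ), add(SZ, Z))))
  step 9: S(S(add(add(SZ, mul(Z, SZ)), add(SZ, Z))))
  step 10: S(S(add(S(add(Z, mul(Z, SZ))), add(SZ, Z))))
  step 11: S(S(S(add(add(Z, mul(Z, SZ)), add(SZ, Z)))))
  step 12: S(S(S(add(mul(Z, SZ), add(SZ, Z)))))
  step 13: S(S(S(add(Z, add(SZ, Z)))))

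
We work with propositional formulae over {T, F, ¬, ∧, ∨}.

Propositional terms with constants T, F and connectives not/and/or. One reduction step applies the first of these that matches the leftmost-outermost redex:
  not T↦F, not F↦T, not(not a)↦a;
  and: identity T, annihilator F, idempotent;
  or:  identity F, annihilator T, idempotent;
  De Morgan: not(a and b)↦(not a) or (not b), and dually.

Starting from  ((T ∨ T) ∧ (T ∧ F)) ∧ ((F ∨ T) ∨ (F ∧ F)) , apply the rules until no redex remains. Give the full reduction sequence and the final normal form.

  start: ((T ∨ T) ∧ (T ∧ F)) ∧ ((F ∨ T) ∨ (F ∧ F))
  step 1: (T ∧ (T ∧ F)) ∧ ((F ∨ T) ∨ (F ∧ F))
  step 2: (T ∧ F) ∧ ((F ∨ T) ∨ (F ∧ F))
  step 3: F ∧ ((F ∨ T) ∨ (F ∧ F))
  step 4: F

Answer: normal form = F  (in 4 steps)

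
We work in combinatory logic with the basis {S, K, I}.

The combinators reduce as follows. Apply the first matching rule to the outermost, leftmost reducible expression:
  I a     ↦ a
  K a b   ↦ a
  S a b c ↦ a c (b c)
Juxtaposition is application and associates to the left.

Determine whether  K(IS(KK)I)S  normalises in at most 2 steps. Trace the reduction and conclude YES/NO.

Answer: YES — reaches normal form S(KK)I in 2 ≤ 2 steps

Working:
  start: K(IS(KK)I)S
  [1] IS(KK)I
  [2] S(KK)I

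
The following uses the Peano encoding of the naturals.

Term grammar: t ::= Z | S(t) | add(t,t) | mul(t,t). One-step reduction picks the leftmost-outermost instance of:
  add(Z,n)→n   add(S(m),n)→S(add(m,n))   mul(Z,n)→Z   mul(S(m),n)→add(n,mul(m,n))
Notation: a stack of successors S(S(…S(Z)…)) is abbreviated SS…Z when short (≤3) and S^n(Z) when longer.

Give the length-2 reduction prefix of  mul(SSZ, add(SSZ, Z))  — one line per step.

Answer: after 2 steps: add(S(add(SZ, Z)), mul(SZ, add(SSZ, Z)))

Working:
  start: mul(SSZ, add(SSZ, Z))
  [1] add(add(SSZ, Z), mul(SZ, add(SSZ, Z)))
  [2] add(S(add(SZ, Z)), mul(SZ, add(SSZ, Z)))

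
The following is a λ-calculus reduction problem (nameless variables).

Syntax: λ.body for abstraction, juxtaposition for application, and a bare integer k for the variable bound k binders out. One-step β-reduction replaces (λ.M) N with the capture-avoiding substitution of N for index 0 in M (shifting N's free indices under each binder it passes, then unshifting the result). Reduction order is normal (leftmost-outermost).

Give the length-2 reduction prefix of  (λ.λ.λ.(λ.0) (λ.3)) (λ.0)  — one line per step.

  start: (λ.λ.λ.(λ.0) (λ.3)) (λ.0)
  →1  λ.λ.(λ.0) (λ.λ.0)
  →2  λ.λ.λ.λ.0

Answer: after 2 steps: λ.λ.λ.λ.0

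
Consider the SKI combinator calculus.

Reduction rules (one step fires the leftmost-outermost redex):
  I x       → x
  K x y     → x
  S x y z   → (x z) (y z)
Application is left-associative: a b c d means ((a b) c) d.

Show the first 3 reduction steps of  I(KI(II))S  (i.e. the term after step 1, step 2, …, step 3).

Answer: after 3 steps: S

Working:
  start: I(KI(II))S
  step 1: KI(II)S
  step 2: IS
  step 3: S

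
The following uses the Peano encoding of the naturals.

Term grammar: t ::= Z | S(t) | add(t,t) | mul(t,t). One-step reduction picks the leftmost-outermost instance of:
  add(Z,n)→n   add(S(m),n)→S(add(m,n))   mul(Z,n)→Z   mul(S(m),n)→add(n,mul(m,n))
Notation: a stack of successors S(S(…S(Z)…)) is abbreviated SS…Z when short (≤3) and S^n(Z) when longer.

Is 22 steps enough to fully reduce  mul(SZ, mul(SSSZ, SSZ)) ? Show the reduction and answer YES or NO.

  start: mul(SZ, mul(SSSZ, SSZ))
  →1  add(mul(SSSZ, SSZ), mul(Z, mul(SSSZ, SSZ)))
  →2  add(add(SSZ, mul(SSZ, SSZ)), mul(Z, mul(SSSZ, SSZ)))
  →3  add(S(add(SZ, mul(SSZ, SSZ))), mul(Z, mul(SSSZ, SSZ)))
  →4  S(add(add(SZ, mul(SSZ, SSZ)), mul(Z, mul(SSSZ, SSZ))))
  →5  S(add(S(add(Z, mul(SSZ, SSZ))), mul(Z, mul(SSSZ, SSZ))))
  →6  S(S(add(add(Z, mul(SSZ, SSZ)), mul(Z, mul(SSSZ, SSZ)))))
  →7  S(S(add(mul(SSZ, SSZ), mul(Z, mul(SSSZ, SSZ)))))
  →8  S(S(add(add(SSZ, mul(SZ, SSZ)), mul(Z, mul(SSSZ, SSZ)))))
  →9  S(S(add(S(add(SZ, mul(SZ, SSZ))), mul(Z, mul(SSSZ, SSZ)))))
  →10  S(S(S(add(add(SZ, mul(SZ, SSZ)), mul(Z, mul(SSSZ, SSZ))))))
  →11  S(S(S(add(S(add(Z, mul(SZ, SSZ))), mul(Z, mul(SSSZ, SSZ))))))
  →12  S(S(S(S(add(add(Z, mul(SZ, SSZ)), mul(Z, mul(SSSZ, SSZ)))))))
  →13  S(S(S(S(add(mul(SZ, SSZ), mul(Z, mul(SSSZ, SSZ)))))))
  →14  S(S(S(S(add(add(SSZ, mul(Z, SSZ)), mul(Z, mul(SSSZ, SSZ)))))))
  →15  S(S(S(S(add(S(add(SZ, mul(Z, SSZ))), mul(Z, mul(SSSZ, SSZ)))))))
  →16  S(S(S(S(S(add(add(SZ, mul(Z, SSZ)), mul(Z, mul(SSSZ, SSZ))))))))
  →17  S(S(S(S(S(add(S(add(Z, mul(Z, SSZ))), mul(Z, mul(SSSZ, SSZ))))))))
  →18  S(S(S(S(S(S(add(add(Z, mul(Z, SSZ)), mul(Z, mul(SSSZ, SSZ)))))))))
  →19  S(S(S(S(S(S(add(mul(Z, SSZ), mul(Z, mul(SSSZ, SSZ)))))))))
  →20  S(S(S(S(S(S(add(Z, mul(Z, mul(SSSZ, SSZ)))))))))
  →21  S(S(S(S(S(S(mul(Z, mul(SSSZ, SSZ))))))))
  →22  S^6(Z)

Answer: YES — reaches normal form S^6(Z) in 22 ≤ 22 steps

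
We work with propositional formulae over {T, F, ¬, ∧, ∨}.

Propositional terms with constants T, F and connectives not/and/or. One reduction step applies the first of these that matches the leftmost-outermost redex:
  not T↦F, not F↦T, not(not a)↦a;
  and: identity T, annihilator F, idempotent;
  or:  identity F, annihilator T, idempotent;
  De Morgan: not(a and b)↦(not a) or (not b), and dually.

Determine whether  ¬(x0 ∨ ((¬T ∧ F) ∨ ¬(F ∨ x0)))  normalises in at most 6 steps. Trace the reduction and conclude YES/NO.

Answer: NO — after 6 steps the term is ¬x0 ∧ ¬¬(F ∨ x0), not yet normal

Working:
  start: ¬(x0 ∨ ((¬T ∧ F) ∨ ¬(F ∨ x0)))
  [1] ¬x0 ∧ ¬((¬T ∧ F) ∨ ¬(F ∨ x0))
  [2] ¬x0 ∧ (¬(¬T ∧ F) ∧ ¬¬(F ∨ x0))
  [3] ¬x0 ∧ ((¬¬T ∨ ¬F) ∧ ¬¬(F ∨ x0))
  [4] ¬x0 ∧ ((T ∨ ¬F) ∧ ¬¬(F ∨ x0))
  [5] ¬x0 ∧ (T ∧ ¬¬(F ∨ x0))
  [6] ¬x0 ∧ ¬¬(F ∨ x0)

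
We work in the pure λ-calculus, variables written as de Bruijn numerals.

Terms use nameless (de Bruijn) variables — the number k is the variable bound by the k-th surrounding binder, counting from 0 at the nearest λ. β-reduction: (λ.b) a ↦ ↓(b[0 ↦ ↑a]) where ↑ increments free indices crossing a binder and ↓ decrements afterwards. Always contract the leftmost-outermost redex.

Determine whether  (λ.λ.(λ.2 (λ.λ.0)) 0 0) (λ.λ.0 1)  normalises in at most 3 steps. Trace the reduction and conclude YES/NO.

  start: (λ.λ.(λ.2 (λ.λ.0)) 0 0) (λ.λ.0 1)
  [1] λ.(λ.(λ.λ.0 1) (λ.λ.0)) 0 0
  [2] λ.(λ.λ.0 1) (λ.λ.0) 0
  [3] λ.(λ.0 (λ.λ.0)) 0

Answer: NO — after 3 steps the term is λ.(λ.0 (λ.λ.0)) 0, not yet normal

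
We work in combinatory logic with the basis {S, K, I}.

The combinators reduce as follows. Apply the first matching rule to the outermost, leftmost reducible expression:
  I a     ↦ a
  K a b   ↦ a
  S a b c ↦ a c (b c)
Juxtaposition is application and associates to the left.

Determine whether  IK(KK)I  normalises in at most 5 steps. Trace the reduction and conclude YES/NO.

Answer: YES — reaches normal form KK in 2 ≤ 5 steps

Working:
  start: IK(KK)I
  step 1: K(KK)I
  step 2: KK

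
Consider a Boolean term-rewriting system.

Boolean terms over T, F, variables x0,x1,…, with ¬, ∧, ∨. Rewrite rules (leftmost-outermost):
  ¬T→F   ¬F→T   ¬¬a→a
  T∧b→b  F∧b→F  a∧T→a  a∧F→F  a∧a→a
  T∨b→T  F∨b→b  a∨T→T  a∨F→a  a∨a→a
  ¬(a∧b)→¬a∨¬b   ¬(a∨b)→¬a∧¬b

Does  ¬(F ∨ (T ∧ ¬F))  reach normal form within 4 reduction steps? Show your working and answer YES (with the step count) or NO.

  start: ¬(F ∨ (T ∧ ¬F))
  step 1: ¬F ∧ ¬(T ∧ ¬F)
  step 2: T ∧ ¬(T ∧ ¬F)
  step 3: ¬(T ∧ ¬F)
  step 4: ¬T ∨ ¬¬F

Answer: NO — after 4 steps the term is ¬T ∨ ¬¬F, not yet normal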